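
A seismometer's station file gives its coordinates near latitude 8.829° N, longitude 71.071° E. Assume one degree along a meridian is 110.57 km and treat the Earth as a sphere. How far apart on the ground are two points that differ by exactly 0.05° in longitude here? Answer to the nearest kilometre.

5 kilometres

At 8.829° a degree of longitude is 110570 × cos 8.829° ≈ 109260 m, so 0.05° corresponds to 5462.99 m.
That is 5462.99 m = 5.463 km.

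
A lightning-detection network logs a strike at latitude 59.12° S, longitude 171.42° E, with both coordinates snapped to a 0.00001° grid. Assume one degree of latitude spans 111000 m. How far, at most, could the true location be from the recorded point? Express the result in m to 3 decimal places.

With a 0.00001° grid the true value lies within half a step, ±0.00001°/2 = ±5e-06°, of the stored one.
Latitude error → 5e-06 × 111000 = 0.555 m along the meridian.
Longitude error → 5e-06 × 111000 × cos 59.12° = 5e-06 × 111000 × 0.5132 ≈ 0.284849 m.
Combining orthogonally: (0.555² + 0.284849²)^½ ≈ 0.62383 m.

0.624 m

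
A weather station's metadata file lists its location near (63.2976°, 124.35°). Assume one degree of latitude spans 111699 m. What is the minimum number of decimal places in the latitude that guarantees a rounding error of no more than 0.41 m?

6 decimal places

One degree of latitude covers 111699 m.
N decimal places → at most half a unit in the last place, 0.5 × 10⁻ᴺ° = 111699/2 × 10⁻ᴺ m.
Need 0.5 × 111699 × 10⁻ᴺ ≤ 0.41 → 10⁻ᴺ ≤ 7.341e-06, so N ≥ 5.13.
At 5 places the error can reach 0.558 m, but 6 places keeps it to 0.0558 m.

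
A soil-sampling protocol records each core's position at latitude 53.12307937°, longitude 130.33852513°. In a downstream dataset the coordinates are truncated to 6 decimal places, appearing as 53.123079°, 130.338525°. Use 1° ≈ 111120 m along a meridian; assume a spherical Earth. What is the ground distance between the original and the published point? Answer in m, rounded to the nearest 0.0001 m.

Δlat = 53.12307937 − 53.123079 = +0.00000037°; Δlon = 130.33852513 − 130.338525 = +0.00000013°.
N–S: 0.00000037° × 111120 m/° = 0.0411144 m.
East–west at this latitude: 0.00000013° × 111120 × cos 53.1231° ≈ 0.00000013 × 66682.9 = 0.00866878 m.
Distance: √(0.0411144² + 0.00866878²) ≈ 0.0420183 m.

0.0420 m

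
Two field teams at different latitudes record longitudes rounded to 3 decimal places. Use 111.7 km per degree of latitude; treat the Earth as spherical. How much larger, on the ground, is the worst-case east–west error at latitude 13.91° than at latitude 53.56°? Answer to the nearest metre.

21 metres

Rounding to 3 decimal places leaves the longitude within ±0.0005° of the true value.
At 13.91°: 0.0005° × 111700 × cos 13.91° = 0.0005 × 111700 × 0.9707 ≈ 54.212 m.
Error at 53.56° = 0.0005° × 111700 × cos 53.56° ≈ 55.85 × 0.5940 = 33.174 m.
Difference: 54.212 − 33.174 = 21.038 m.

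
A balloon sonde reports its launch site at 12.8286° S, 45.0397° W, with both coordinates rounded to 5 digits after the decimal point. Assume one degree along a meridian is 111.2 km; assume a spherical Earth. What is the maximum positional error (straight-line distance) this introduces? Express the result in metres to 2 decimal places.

Rounding to 5 decimal places leaves each coordinate within ±5e-06° of the true value.
Latitude error → 5e-06 × 111200 = 0.556 m along the meridian.
E–W at 12.8286°: 5e-06° × 111200 × cos 12.8286° = 5e-06 × 111200 × 0.9750 ≈ 0.542121 m.
The two errors are perpendicular, so the maximum displacement is √(0.556² + 0.542121²) ≈ 0.776551 m.

0.78 metres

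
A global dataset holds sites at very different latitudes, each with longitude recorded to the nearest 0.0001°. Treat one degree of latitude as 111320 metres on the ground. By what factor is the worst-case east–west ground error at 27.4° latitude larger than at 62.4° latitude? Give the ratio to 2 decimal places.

1.92

Rounding to 4 decimal places leaves the longitude within ±5e-05° of the true value.
Error at 27.4° = 5e-05° × 111320 × cos 27.4° ≈ 5.566 × 0.8878 = 4.9416 m.
Error at 62.4° = 5e-05° × 111320 × cos 62.4° ≈ 5.566 × 0.4633 = 2.5787 m.
The ratio reduces to cos 27.4° / cos 62.4° = 0.8878/0.4633 ≈ 1.9163.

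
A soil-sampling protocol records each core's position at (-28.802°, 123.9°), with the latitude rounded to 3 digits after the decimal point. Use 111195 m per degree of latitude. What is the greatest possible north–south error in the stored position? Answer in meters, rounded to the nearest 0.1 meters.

55.6 meters

Rounding to 3 decimal places leaves the latitude within ±0.0005° of the true value.
North–south distance: 0.0005° × 111195 m/° = 55.5975 m.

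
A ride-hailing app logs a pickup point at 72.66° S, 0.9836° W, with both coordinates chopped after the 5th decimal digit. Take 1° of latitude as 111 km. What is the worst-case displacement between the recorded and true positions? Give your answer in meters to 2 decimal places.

1.16 meters

Truncating at 5 decimal places can drop up to a full unit in the last place, so each coordinate may be off by as much as 1e-05°.
North–south component: 1e-05° × 111000 = 1.11 m.
E–W at 72.66°: 1e-05° × 111000 × cos 72.66° = 1e-05 × 111000 × 0.2980 ≈ 0.330826 m.
Combining orthogonally: (1.11² + 0.330826²)^½ ≈ 1.15825 m.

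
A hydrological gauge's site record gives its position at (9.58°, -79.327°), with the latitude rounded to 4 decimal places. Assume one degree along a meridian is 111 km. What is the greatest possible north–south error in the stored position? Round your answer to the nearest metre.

Rounding to 4 decimal places leaves the latitude within ±5e-05° of the true value.
North–south distance: 5e-05° × 111000 m/° = 5.55 m.

6 metres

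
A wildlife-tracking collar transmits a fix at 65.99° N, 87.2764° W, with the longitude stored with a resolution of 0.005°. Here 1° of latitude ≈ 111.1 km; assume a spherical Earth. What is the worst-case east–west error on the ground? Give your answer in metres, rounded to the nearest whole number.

113 metres

With a 0.005° grid the true value lies within half a step, ±0.005°/2 = ±0.0025°, of the stored one.
At latitude 65.99° a degree of longitude spans 111100 m × cos 65.99° = 111100 × 0.4069 ≈ 45206.2 m.
So at most 0.0025° × 45206.2 ≈ 113.015 m east–west.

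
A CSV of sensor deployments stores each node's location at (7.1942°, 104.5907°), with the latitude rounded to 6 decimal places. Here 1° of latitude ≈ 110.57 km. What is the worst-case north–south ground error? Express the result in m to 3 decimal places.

0.055 m

Rounding to 6 decimal places leaves the latitude within ±5e-07° of the true value.
So the N–S error is at most 5e-07 × 110570 = 0.055285 m.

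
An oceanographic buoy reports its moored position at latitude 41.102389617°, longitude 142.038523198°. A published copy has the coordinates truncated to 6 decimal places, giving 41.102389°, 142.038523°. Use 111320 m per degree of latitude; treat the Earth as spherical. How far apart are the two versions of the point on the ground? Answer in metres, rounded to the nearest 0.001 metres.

0.071 metres

The latitude changed by +0.000000617° and the longitude by +0.000000198°.
N–S: 0.000000617° × 111320 m/° = 0.0686844 m.
E–W at 41.1024°: 0.000000198° × 111320 × cos 41.1024° = 0.000000198 × 111320 × 0.7535 ≈ 0.016609 m.
Hypotenuse of the two orthogonal shifts: √(0.0686844² + 0.016609²) = 0.0706641 m.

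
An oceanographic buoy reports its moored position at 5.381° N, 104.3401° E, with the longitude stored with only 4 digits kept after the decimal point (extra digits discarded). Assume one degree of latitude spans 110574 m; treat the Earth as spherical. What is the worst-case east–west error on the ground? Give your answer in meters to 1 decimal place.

Truncating at 4 decimal places can drop up to a full unit in the last place, so the longitude may be off by as much as 0.0001°.
At latitude 5.381° a degree of longitude spans 110574 m × cos 5.381° = 110574 × 0.9956 ≈ 110087 m.
Maximum E–W displacement: 0.0001 × 110087 = 11.0087 m.

11.0 meters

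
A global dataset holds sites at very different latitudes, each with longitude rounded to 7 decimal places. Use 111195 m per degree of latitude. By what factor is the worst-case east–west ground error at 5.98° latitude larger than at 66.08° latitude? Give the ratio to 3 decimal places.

2.453

Rounding to 7 decimal places leaves the longitude within ±5e-08° of the true value.
At 5.98°: 5e-08° × 111195 × cos 5.98° = 5e-08 × 111195 × 0.9946 ≈ 0.0055295 m.
Error at 66.08° = 5e-08° × 111195 × cos 66.08° ≈ 0.0055597 × 0.4055 = 0.0022543 m.
Ratio: 0.0055295 / 0.0022543 = cos 5.98° / cos 66.08° ≈ 2.4529.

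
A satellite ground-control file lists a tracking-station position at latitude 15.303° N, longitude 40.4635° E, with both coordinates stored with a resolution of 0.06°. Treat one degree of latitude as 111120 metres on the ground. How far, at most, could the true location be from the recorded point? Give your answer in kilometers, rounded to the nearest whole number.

5 kilometers

With a 0.06° grid the true value lies within half a step, ±0.06°/2 = ±0.03°, of the stored one.
N–S: 0.03° × 111120 m/° = 3333.6 m.
East–west component at 15.303°: 0.03° × 111120 × cos 15.303° ≈ 0.03 × 107180 ≈ 3215.4 m.
The two errors are perpendicular, so the maximum displacement is √(3333.6² + 3215.4²) ≈ 4631.6 m.
That is 4631.6 m = 4.6316 km.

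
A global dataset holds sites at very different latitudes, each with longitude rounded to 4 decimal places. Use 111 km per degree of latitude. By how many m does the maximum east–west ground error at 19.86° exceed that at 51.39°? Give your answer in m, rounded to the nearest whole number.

2 m

Rounding to 4 decimal places leaves the longitude within ±5e-05° of the true value.
At 19.86°: 5e-05° × 111000 × cos 19.86° = 5e-05 × 111000 × 0.9405 ≈ 5.2199 m.
Error at 51.39° = 5e-05° × 111000 × cos 51.39° ≈ 5.55 × 0.6240 = 3.4633 m.
So the lower-latitude error exceeds the higher by 5.2199 − 3.4633 = 1.7566 m.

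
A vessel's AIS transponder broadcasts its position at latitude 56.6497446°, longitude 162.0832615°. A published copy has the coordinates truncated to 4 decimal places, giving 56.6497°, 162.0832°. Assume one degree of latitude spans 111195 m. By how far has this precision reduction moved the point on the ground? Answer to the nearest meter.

The latitude changed by +0.0000446° and the longitude by +0.0000615°.
N–S: 0.0000446° × 111195 m/° = 4.9593 m.
E–W at 56.6497°: 0.0000615° × 111195 × cos 56.6497° = 0.0000615 × 111195 × 0.5498 ≈ 3.7595 m.
Combined displacement = (4.9593² + 3.7595²)^½ ≈ 6.22322 m.

6 meters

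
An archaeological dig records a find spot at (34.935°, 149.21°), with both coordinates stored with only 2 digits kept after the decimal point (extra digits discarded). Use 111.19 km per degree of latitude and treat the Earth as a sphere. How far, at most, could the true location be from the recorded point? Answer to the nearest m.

1438 m

Truncating at 2 decimal places can drop up to a full unit in the last place, so each coordinate may be off by as much as 0.01°.
Latitude error → 0.01 × 111190 = 1111.9 m along the meridian.
Longitude error → 0.01 × 111190 × cos 34.935° = 0.01 × 111190 × 0.8198 ≈ 911.538 m.
The two errors are perpendicular, so the maximum displacement is √(1111.9² + 911.538²) ≈ 1437.78 m.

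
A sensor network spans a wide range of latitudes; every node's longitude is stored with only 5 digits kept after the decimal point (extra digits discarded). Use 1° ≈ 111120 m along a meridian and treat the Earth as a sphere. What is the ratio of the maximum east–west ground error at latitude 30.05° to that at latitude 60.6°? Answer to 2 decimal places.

1.76

Truncating at 5 decimal places can drop up to a full unit in the last place, so the longitude may be off by as much as 1e-05°.
At 30.05°: 1e-05° × 111120 × cos 30.05° = 1e-05 × 111120 × 0.8656 ≈ 0.96184 m.
At 60.6°: 1e-05° × 111120 × cos 60.6° = 1e-05 × 111120 × 0.4909 ≈ 0.54549 m.
The ratio reduces to cos 30.05° / cos 60.6° = 0.8656/0.4909 ≈ 1.7633.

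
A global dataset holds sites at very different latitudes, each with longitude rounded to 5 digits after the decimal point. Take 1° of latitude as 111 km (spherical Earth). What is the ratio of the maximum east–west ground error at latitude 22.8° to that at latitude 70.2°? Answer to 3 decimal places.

Rounding to 5 decimal places leaves the longitude within ±5e-06° of the true value.
Error at 22.8° = 5e-06° × 111000 × cos 22.8° ≈ 0.555 × 0.9219 = 0.51163 m.
At 70.2°: 5e-06° × 111000 × cos 70.2° = 5e-06 × 111000 × 0.3387 ≈ 0.188 m.
Ratio: 0.51163 / 0.188 = cos 22.8° / cos 70.2° ≈ 2.7215.

2.721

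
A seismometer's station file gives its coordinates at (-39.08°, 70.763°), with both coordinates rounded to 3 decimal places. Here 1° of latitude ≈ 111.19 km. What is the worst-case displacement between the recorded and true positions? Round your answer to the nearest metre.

Rounding to 3 decimal places leaves each coordinate within ±0.0005° of the true value.
N–S: 0.0005° × 111190 m/° = 55.595 m.
East–west component at 39.08°: 0.0005° × 111190 × cos 39.08° ≈ 0.0005 × 86313.1 ≈ 43.1565 m.
The two errors are perpendicular, so the maximum displacement is √(55.595² + 43.1565²) ≈ 70.3796 m.

70 metres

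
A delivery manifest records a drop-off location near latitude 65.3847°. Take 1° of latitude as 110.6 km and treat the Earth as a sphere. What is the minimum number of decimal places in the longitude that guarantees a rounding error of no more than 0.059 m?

6 decimal places

At 65.3847° one degree of longitude covers 110600 × cos 65.3847° ≈ 110600 × 0.4165 ≈ 46067.5 m.
N decimal places → at most half a unit in the last place, 0.5 × 10⁻ᴺ° = 46067.5/2 × 10⁻ᴺ m.
Setting 23033.8 × 10⁻ᴺ ≤ 0.059 gives 10ᴺ ≥ 3.904e+05, i.e. N ≥ 5.59.
N = 5 would give 0.23 m (too coarse); N = 6 gives 0.023 m ≤ 0.059 m.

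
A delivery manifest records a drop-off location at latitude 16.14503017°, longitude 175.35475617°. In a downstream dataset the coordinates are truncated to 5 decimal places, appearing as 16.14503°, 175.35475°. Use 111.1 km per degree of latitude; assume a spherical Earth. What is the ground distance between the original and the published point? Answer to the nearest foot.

2 feet

Δlat = 16.14503017 − 16.14503 = +0.00000017°; Δlon = 175.35475617 − 175.35475 = +0.00000617°.
N–S: 0.00000017° × 111100 m/° = 0.018887 m.
E–W at 16.145°: 0.00000617° × 111100 × cos 16.145° = 0.00000617 × 111100 × 0.9606 ≈ 0.658452 m.
Combined displacement = (0.018887² + 0.658452²)^½ ≈ 0.658723 m.
Converting: 0.658723 m × 3.2808 ft/m ≈ 2.1612 ft.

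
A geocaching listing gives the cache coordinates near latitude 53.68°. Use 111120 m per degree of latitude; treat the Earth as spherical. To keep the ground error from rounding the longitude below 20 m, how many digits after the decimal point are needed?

At 53.68° one degree of longitude covers 111120 × cos 53.68° ≈ 111120 × 0.5923 ≈ 65815.8 m.
N decimal places → at most half a unit in the last place, 0.5 × 10⁻ᴺ° = 65815.8/2 × 10⁻ᴺ m.
Setting 32907.9 × 10⁻ᴺ ≤ 20 gives 10ᴺ ≥ 1645, i.e. N ≥ 3.22.
So 4 decimal places suffice (3.29 m); 3 would allow up to 32.9 m.

4 decimal places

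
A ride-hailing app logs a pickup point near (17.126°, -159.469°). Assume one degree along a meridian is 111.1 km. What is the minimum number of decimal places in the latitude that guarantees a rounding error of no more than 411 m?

3 decimal places

One degree of latitude covers 111100 m.
With N decimal places the half-ulp bound is 0.5·10⁻ᴺ°, or 0.5·10⁻ᴺ × 111100 m on the ground.
Setting 55550 × 10⁻ᴺ ≤ 411 gives 10ᴺ ≥ 135.2, i.e. N ≥ 2.13.
So 3 decimal places suffice (55.6 m); 2 would allow up to 556 m.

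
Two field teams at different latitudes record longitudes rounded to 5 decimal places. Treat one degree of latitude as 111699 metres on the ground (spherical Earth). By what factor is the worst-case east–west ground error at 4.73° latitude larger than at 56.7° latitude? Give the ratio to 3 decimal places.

Rounding to 5 decimal places leaves the longitude within ±5e-06° of the true value.
At 4.73°: 5e-06° × 111699 × cos 4.73° = 5e-06 × 111699 × 0.9966 ≈ 0.55659 m.
Error at 56.7° = 5e-06° × 111699 × cos 56.7° ≈ 0.5585 × 0.5490 = 0.30663 m.
Ratio: 0.55659 / 0.30663 = cos 4.73° / cos 56.7° ≈ 1.8152.

1.815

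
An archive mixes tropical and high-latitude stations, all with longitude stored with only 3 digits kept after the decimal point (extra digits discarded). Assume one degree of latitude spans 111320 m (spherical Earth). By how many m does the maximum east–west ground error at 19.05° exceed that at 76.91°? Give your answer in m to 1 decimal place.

80.0 m

Truncating at 3 decimal places can drop up to a full unit in the last place, so the longitude may be off by as much as 0.001°.
Error at 19.05° = 0.001° × 111320 × cos 19.05° ≈ 111.32 × 0.9452 = 105.22 m.
Error at 76.91° = 0.001° × 111320 × cos 76.91° ≈ 111.32 × 0.2265 = 25.212 m.
So the lower-latitude error exceeds the higher by 105.22 − 25.212 = 80.012 m.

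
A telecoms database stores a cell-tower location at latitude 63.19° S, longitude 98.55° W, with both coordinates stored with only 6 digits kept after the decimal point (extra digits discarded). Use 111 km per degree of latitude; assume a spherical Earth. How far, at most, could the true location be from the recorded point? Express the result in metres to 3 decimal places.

Truncating at 6 decimal places can drop up to a full unit in the last place, so each coordinate may be off by as much as 1e-06°.
Latitude error → 1e-06 × 111000 = 0.111 m along the meridian.
E–W at 63.19°: 1e-06° × 111000 × cos 63.19° = 1e-06 × 111000 × 0.4510 ≈ 0.0500647 m.
Worst case both components are at the extreme and orthogonal: √(0.111² + 0.0500647²) ≈ 0.121768 m.

0.122 metres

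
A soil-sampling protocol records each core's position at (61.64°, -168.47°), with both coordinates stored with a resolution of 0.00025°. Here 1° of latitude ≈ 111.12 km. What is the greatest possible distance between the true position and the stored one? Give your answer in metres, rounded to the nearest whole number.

With a 0.00025° grid the true value lies within half a step, ±0.00025°/2 = ±0.000125°, of the stored one.
Latitude error → 0.000125 × 111120 = 13.89 m along the meridian.
E–W at 61.64°: 0.000125° × 111120 × cos 61.64° = 0.000125 × 111120 × 0.4750 ≈ 6.59789 m.
Combining orthogonally: (13.89² + 6.59789²)^½ ≈ 15.3774 m.

15 metres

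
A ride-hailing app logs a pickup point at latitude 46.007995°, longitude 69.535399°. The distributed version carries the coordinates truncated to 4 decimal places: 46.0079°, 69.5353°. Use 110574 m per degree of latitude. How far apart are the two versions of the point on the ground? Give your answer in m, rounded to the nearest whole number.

13 m

The latitude changed by +0.000095° and the longitude by +0.000099°.
N–S: 0.000095° × 110574 m/° = 10.5045 m.
E–W at 46.0079°: 0.000099° × 110574 × cos 46.0079° = 0.000099 × 110574 × 0.6946 ≈ 7.60322 m.
Combined displacement = (10.5045² + 7.60322²)^½ ≈ 12.9674 m.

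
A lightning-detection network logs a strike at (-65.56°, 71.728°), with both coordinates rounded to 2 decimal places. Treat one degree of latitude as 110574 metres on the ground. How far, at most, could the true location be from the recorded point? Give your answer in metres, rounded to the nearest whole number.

Rounding to 2 decimal places leaves each coordinate within ±0.005° of the true value.
Latitude error → 0.005 × 110574 = 552.87 m along the meridian.
East–west component at 65.56°: 0.005° × 110574 × cos 65.56° ≈ 0.005 × 45748.9 ≈ 228.744 m.
The two errors are perpendicular, so the maximum displacement is √(552.87² + 228.744²) ≈ 598.322 m.

598 metres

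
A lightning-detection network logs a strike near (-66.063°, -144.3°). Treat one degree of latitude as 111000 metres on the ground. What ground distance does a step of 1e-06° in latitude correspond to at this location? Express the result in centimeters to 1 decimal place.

11.1 centimeters

Along a meridian 1e-06° is 1e-06 × 111000 = 0.111 m.
That is 0.111 m = 11.1 cm.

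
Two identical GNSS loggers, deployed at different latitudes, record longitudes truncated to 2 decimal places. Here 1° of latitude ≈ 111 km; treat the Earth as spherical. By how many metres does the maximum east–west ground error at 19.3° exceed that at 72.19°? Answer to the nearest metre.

Truncating at 2 decimal places can drop up to a full unit in the last place, so the longitude may be off by as much as 0.01°.
Error at 19.3° = 0.01° × 111000 × cos 19.3° ≈ 1110 × 0.9438 = 1047.6 m.
Error at 72.19° = 0.01° × 111000 × cos 72.19° ≈ 1110 × 0.3059 = 339.51 m.
Difference: 1047.6 − 339.51 = 708.11 m.

708 metres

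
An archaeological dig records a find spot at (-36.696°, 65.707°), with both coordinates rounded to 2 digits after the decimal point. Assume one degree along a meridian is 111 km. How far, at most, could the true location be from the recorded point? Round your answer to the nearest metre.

711 metres

Rounding to 2 decimal places leaves each coordinate within ±0.005° of the true value.
N–S: 0.005° × 111000 m/° = 555 m.
East–west component at 36.696°: 0.005° × 111000 × cos 36.696° ≈ 0.005 × 89001.7 ≈ 445.009 m.
Combining orthogonally: (555² + 445.009²)^½ ≈ 711.377 m.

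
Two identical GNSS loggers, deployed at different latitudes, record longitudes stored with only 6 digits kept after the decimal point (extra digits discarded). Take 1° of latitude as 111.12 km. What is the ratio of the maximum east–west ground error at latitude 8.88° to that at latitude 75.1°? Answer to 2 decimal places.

3.84

Truncating at 6 decimal places can drop up to a full unit in the last place, so the longitude may be off by as much as 1e-06°.
At 8.88°: 1e-06° × 111120 × cos 8.88° = 1e-06 × 111120 × 0.9880 ≈ 0.10979 m.
Error at 75.1° = 1e-06° × 111120 × cos 75.1° ≈ 0.11112 × 0.2571 = 0.028573 m.
Ratio: 0.10979 / 0.028573 = cos 8.88° / cos 75.1° ≈ 3.8424.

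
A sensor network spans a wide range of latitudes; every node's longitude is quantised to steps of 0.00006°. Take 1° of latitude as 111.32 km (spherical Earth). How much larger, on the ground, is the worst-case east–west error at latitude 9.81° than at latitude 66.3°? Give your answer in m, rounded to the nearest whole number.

With a 0.00006° grid the true value lies within half a step, ±0.00006°/2 = ±3e-05°, of the stored one.
At 9.81°: 3e-05° × 111320 × cos 9.81° = 3e-05 × 111320 × 0.9854 ≈ 3.2908 m.
At 66.3°: 3e-05° × 111320 × cos 66.3° = 3e-05 × 111320 × 0.4019 ≈ 1.3423 m.
So the lower-latitude error exceeds the higher by 3.2908 − 1.3423 = 1.9484 m.

2 m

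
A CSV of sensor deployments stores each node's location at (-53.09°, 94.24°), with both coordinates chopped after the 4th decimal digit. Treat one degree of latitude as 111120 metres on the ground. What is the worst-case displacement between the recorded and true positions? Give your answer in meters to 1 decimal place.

Truncating at 4 decimal places can drop up to a full unit in the last place, so each coordinate may be off by as much as 0.0001°.
North–south component: 0.0001° × 111120 = 11.112 m.
Longitude error → 0.0001 × 111120 × cos 53.09° = 0.0001 × 111120 × 0.6006 ≈ 6.67342 m.
Worst case both components are at the extreme and orthogonal: √(11.112² + 6.67342²) ≈ 12.9619 m.

13.0 meters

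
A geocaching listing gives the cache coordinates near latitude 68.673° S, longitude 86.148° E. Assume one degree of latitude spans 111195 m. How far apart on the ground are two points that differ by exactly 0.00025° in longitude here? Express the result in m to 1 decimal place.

10.1 m

0.00025° of longitude at 68.673° is 0.00025 × 111195 × cos 68.673° ≈ 0.00025 × 40440.5 = 10.1101 m.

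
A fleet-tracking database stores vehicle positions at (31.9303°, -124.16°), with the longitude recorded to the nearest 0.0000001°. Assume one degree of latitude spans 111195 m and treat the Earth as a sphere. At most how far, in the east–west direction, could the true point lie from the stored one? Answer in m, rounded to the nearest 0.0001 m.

0.0047 m

Rounding to 7 decimal places leaves the longitude within ±5e-08° of the true value.
Parallels shrink by cos φ, so at 31.9303° a degree of longitude is 111195 × 0.8487 ≈ 94370.3 m.
So at most 5e-08° × 94370.3 ≈ 0.00471852 m east–west.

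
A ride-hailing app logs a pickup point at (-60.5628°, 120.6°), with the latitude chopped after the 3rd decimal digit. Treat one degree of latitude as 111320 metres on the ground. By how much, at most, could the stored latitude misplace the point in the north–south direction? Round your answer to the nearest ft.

Truncating at 3 decimal places can drop up to a full unit in the last place, so the latitude may be off by as much as 0.001°.
Along the meridian that is 0.001° × 111320 m/° = 111.32 m.
Converting: 111.32 m × 3.2808 ft/m ≈ 365.22 ft.

365 ft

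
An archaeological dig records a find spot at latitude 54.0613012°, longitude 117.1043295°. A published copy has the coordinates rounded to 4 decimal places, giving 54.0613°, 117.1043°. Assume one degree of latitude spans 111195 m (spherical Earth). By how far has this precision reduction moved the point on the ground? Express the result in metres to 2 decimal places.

1.93 metres

Δlat = 54.0613012 − 54.0613 = +0.0000012°; Δlon = 117.1043295 − 117.1043 = +0.0000295°.
N–S: 0.0000012° × 111195 m/° = 0.133434 m.
East–west at this latitude: 0.0000295° × 111195 × cos 54.0613° ≈ 0.0000295 × 65262.5 = 1.92524 m.
Distance: √(0.133434² + 1.92524²) ≈ 1.92986 m.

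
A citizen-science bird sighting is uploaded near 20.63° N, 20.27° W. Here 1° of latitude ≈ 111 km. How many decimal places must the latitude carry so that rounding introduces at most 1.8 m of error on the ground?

5 decimal places

One degree of latitude covers 111000 m.
With N decimal places the half-ulp bound is 0.5·10⁻ᴺ°, or 0.5·10⁻ᴺ × 111000 m on the ground.
Need 0.5 × 111000 × 10⁻ᴺ ≤ 1.8 → 10⁻ᴺ ≤ 3.243e-05, so N ≥ 4.49.
N = 4 would give 5.55 m (too coarse); N = 5 gives 0.555 m ≤ 1.8 m.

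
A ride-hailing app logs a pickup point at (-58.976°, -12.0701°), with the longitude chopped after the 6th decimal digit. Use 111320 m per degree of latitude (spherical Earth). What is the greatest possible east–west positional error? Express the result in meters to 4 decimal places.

0.0574 meters

Truncating at 6 decimal places can drop up to a full unit in the last place, so the longitude may be off by as much as 1e-06°.
Parallels shrink by cos φ, so at 58.976° a degree of longitude is 111320 × 0.5154 ≈ 57374 m.
Maximum E–W displacement: 1e-06 × 57374 = 0.057374 m.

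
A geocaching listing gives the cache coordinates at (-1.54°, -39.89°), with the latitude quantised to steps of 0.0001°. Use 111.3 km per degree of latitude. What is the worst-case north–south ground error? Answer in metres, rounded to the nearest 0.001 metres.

5.565 metres

With a 0.0001° grid the true value lies within half a step, ±0.0001°/2 = ±5e-05°, of the stored one.
Along the meridian that is 5e-05° × 111300 m/° = 5.565 m.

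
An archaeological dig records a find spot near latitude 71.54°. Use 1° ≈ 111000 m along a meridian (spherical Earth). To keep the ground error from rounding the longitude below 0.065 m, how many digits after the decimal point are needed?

6 decimal places

At 71.54° one degree of longitude covers 111000 × cos 71.54° ≈ 111000 × 0.3166 ≈ 35147.3 m.
N decimal places → at most half a unit in the last place, 0.5 × 10⁻ᴺ° = 35147.3/2 × 10⁻ᴺ m.
Need 0.5 × 35147.3 × 10⁻ᴺ ≤ 0.065 → 10⁻ᴺ ≤ 3.699e-06, so N ≥ 5.43.
So 6 decimal places suffice (0.0176 m); 5 would allow up to 0.176 m.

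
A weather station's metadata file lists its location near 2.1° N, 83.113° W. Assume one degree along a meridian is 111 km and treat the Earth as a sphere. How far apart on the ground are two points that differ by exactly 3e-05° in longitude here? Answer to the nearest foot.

11 feet

3e-05° of longitude at 2.1° is 3e-05 × 111000 × cos 2.1° ≈ 3e-05 × 110925 = 3.32776 m.
In feet: 3.32776 m ÷ 0.3048 ≈ 10.918 ft.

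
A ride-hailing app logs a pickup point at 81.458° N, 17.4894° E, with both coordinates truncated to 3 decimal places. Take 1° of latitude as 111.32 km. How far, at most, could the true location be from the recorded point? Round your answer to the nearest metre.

Truncating at 3 decimal places can drop up to a full unit in the last place, so each coordinate may be off by as much as 0.001°.
North–south component: 0.001° × 111320 = 111.32 m.
Longitude error → 0.001 × 111320 × cos 81.458° = 0.001 × 111320 × 0.1485 ≈ 16.5348 m.
Combining orthogonally: (111.32² + 16.5348²)^½ ≈ 112.541 m.

113 metres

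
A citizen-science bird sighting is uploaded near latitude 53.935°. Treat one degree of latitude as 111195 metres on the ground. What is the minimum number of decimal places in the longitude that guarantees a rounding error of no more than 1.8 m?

At 53.935° one degree of longitude covers 111195 × cos 53.935° ≈ 111195 × 0.5887 ≈ 65460.8 m.
Rounding to N decimal places gives at most 0.5 × 10⁻ᴺ degrees of error, i.e. 0.5 × 10⁻ᴺ × 65460.8 m.
Setting 32730.4 × 10⁻ᴺ ≤ 1.8 gives 10ᴺ ≥ 1.818e+04, i.e. N ≥ 4.26.
So 5 decimal places suffice (0.327 m); 4 would allow up to 3.27 m.

5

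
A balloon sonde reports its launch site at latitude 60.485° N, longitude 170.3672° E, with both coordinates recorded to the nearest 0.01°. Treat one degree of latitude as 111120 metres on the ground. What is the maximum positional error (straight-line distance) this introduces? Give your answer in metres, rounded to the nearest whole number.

Rounding to 2 decimal places leaves each coordinate within ±0.005° of the true value.
Latitude error → 0.005 × 111120 = 555.6 m along the meridian.
East–west component at 60.485°: 0.005° × 111120 × cos 60.485° ≈ 0.005 × 54743.4 ≈ 273.717 m.
Worst case both components are at the extreme and orthogonal: √(555.6² + 273.717²) ≈ 619.365 m.

619 metres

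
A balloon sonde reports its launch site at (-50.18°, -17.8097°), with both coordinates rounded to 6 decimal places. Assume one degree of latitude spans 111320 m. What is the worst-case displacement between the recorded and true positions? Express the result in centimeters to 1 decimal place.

Rounding to 6 decimal places leaves each coordinate within ±5e-07° of the true value.
North–south component: 5e-07° × 111320 = 0.05566 m.
East–west component at 50.18°: 5e-07° × 111320 × cos 50.18° ≈ 5e-07 × 71286.9 ≈ 0.0356434 m.
The two errors are perpendicular, so the maximum displacement is √(0.05566² + 0.0356434²) ≈ 0.0660946 m.
That is 0.0660946 m = 6.6095 cm.

6.6 centimeters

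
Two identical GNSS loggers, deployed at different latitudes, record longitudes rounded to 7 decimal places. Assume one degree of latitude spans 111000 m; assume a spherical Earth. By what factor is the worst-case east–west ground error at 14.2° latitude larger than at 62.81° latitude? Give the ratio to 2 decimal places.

2.12

Rounding to 7 decimal places leaves the longitude within ±5e-08° of the true value.
At 14.2°: 5e-08° × 111000 × cos 14.2° = 5e-08 × 111000 × 0.9694 ≈ 0.0053804 m.
At 62.81°: 5e-08° × 111000 × cos 62.81° = 5e-08 × 111000 × 0.4569 ≈ 0.002536 m.
The ratio reduces to cos 14.2° / cos 62.81° = 0.9694/0.4569 ≈ 2.1216.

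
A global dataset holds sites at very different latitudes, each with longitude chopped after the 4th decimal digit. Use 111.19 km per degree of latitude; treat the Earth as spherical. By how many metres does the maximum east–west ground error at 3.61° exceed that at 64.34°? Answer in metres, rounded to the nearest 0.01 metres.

6.28 metres

Truncating at 4 decimal places can drop up to a full unit in the last place, so the longitude may be off by as much as 0.0001°.
Error at 3.61° = 0.0001° × 111190 × cos 3.61° ≈ 11.119 × 0.9980 = 11.097 m.
Error at 64.34° = 0.0001° × 111190 × cos 64.34° ≈ 11.119 × 0.4330 = 4.8149 m.
Difference: 11.097 − 4.8149 = 6.2821 m.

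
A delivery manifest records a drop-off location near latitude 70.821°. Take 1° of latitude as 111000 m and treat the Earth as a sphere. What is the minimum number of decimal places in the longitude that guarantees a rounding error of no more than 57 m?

3 decimal places

At 70.821° one degree of longitude covers 111000 × cos 70.821° ≈ 111000 × 0.3285 ≈ 36465.8 m.
With N decimal places the half-ulp bound is 0.5·10⁻ᴺ°, or 0.5·10⁻ᴺ × 36465.8 m on the ground.
Setting 18232.9 × 10⁻ᴺ ≤ 57 gives 10ᴺ ≥ 319.9, i.e. N ≥ 2.50.
At 2 places the error can reach 182 m, but 3 places keeps it to 18.2 m.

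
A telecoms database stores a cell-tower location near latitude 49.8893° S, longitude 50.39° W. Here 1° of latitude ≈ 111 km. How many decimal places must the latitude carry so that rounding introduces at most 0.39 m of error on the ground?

One degree of latitude covers 111000 m.
Rounding to N decimal places gives at most 0.5 × 10⁻ᴺ degrees of error, i.e. 0.5 × 10⁻ᴺ × 111000 m.
Setting 55500 × 10⁻ᴺ ≤ 0.39 gives 10ᴺ ≥ 1.423e+05, i.e. N ≥ 5.15.
At 5 places the error can reach 0.555 m, but 6 places keeps it to 0.0555 m.

6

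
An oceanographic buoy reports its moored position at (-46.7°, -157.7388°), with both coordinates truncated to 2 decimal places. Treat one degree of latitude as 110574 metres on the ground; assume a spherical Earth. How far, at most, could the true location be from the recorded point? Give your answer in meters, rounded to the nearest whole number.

Truncating at 2 decimal places can drop up to a full unit in the last place, so each coordinate may be off by as much as 0.01°.
Latitude error → 0.01 × 110574 = 1105.74 m along the meridian.
E–W at 46.7°: 0.01° × 110574 × cos 46.7° = 0.01 × 110574 × 0.6858 ≈ 758.337 m.
Combining orthogonally: (1105.74² + 758.337²)^½ ≈ 1340.8 m.

1341 meters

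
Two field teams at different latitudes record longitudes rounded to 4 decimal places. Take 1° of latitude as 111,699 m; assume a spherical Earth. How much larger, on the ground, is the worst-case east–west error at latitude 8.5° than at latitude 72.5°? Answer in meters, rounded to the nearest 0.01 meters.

Rounding to 4 decimal places leaves the longitude within ±5e-05° of the true value.
Error at 8.5° = 5e-05° × 111699 × cos 8.5° ≈ 5.585 × 0.9890 = 5.5236 m.
Error at 72.5° = 5e-05° × 111699 × cos 72.5° ≈ 5.585 × 0.3007 = 1.6794 m.
So the lower-latitude error exceeds the higher by 5.5236 − 1.6794 = 3.8442 m.

3.84 meters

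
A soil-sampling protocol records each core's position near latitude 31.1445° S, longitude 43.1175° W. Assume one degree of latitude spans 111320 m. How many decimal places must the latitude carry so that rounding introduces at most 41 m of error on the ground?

One degree of latitude covers 111320 m.
Rounding to N decimal places gives at most 0.5 × 10⁻ᴺ degrees of error, i.e. 0.5 × 10⁻ᴺ × 111320 m.
Need 0.5 × 111320 × 10⁻ᴺ ≤ 41 → 10⁻ᴺ ≤ 7.366e-04, so N ≥ 3.13.
So 4 decimal places suffice (5.57 m); 3 would allow up to 55.7 m.

4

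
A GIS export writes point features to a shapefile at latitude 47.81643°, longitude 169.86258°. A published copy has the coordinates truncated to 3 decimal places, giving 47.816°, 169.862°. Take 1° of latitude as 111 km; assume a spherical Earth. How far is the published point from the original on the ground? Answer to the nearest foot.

211 feet

Δlat = 47.81643 − 47.816 = +0.00043°; Δlon = 169.86258 − 169.862 = +0.00058°.
North–south shift: 0.00043 × 111000 = 47.73 m.
East–west at this latitude: 0.00058° × 111000 × cos 47.816° ≈ 0.00058 × 74538 = 43.2321 m.
Hypotenuse of the two orthogonal shifts: √(47.73² + 43.2321²) = 64.3985 m.
In feet: 64.3985 m ÷ 0.3048 ≈ 211.28 ft.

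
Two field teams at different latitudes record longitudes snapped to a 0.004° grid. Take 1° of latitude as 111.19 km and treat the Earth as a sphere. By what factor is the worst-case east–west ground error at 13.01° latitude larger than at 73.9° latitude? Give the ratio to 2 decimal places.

With a 0.004° grid the true value lies within half a step, ±0.004°/2 = ±0.002°, of the stored one.
Error at 13.01° = 0.002° × 111190 × cos 13.01° ≈ 222.38 × 0.9743 = 216.67 m.
Error at 73.9° = 0.002° × 111190 × cos 73.9° ≈ 222.38 × 0.2773 = 61.669 m.
Ratio: 216.67 / 61.669 = cos 13.01° / cos 73.9° ≈ 3.5134.

3.51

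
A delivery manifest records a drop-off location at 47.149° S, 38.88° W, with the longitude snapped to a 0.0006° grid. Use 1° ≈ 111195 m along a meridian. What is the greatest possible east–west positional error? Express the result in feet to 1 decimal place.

With a 0.0006° grid the true value lies within half a step, ±0.0006°/2 = ±0.0003°, of the stored one.
Parallels shrink by cos φ, so at 47.149° a degree of longitude is 111195 × 0.6801 ≈ 75623.1 m.
So at most 0.0003° × 75623.1 ≈ 22.6869 m east–west.
Converting: 22.6869 m × 3.2808 ft/m ≈ 74.432 ft.

74.4 feet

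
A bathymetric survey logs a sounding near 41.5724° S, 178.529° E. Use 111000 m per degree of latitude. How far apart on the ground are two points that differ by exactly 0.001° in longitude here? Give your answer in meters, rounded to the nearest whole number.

At 41.5724° a degree of longitude is 111000 × cos 41.5724° ≈ 83041.1 m, so 0.001° corresponds to 83.0411 m.

83 meters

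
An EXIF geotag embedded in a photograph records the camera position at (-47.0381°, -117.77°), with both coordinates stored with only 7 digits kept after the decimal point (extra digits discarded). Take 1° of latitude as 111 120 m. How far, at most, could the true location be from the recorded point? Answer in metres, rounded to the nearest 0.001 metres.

Truncating at 7 decimal places can drop up to a full unit in the last place, so each coordinate may be off by as much as 1e-07°.
N–S: 1e-07° × 111120 m/° = 0.011112 m.
Longitude error → 1e-07 × 111120 × cos 47.0381° = 1e-07 × 111120 × 0.6815 ≈ 0.00757296 m.
The two errors are perpendicular, so the maximum displacement is √(0.011112² + 0.00757296²) ≈ 0.0134472 m.

0.013 metres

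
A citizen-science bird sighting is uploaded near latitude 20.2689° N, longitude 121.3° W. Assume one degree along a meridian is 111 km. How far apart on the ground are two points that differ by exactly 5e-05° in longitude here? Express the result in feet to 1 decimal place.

One degree of longitude here spans 111000 × cos 20.2689° = 111000 × 0.9381 ≈ 104127 m; 5e-05° of that is 5.20633 m.
Converting: 5.20633 m × 3.2808 ft/m ≈ 17.081 ft.

17.1 feet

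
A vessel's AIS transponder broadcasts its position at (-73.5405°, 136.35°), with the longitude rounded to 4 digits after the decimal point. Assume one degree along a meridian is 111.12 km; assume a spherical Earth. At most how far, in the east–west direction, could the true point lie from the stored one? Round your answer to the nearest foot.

Rounding to 4 decimal places leaves the longitude within ±5e-05° of the true value.
At latitude 73.5405° a degree of longitude spans 111120 m × cos 73.5405° = 111120 × 0.2833 ≈ 31484.5 m.
East–west error: 5e-05° × 31484.5 m/° ≈ 1.57422 m.
Converting: 1.57422 m × 3.2808 ft/m ≈ 5.1648 ft.

5 feet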